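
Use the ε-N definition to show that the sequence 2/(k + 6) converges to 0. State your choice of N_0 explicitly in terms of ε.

N_0 = 2/ε

Fix ε > 0. For k ≥ 1, |2/(k + 6) − 0| = 2/(k + 6) ≤ 2/k.
We need 2/k < ε, i.e. k > 2/ε.
Take N_0 = 2/ε. If k > N_0 then |2/(k + 6)| ≤ 2/k < ε.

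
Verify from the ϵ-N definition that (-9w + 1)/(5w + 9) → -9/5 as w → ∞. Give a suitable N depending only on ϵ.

N = (86/25)/ϵ

Let ϵ > 0. We seek N > 0 such that w > N implies |(-9w + 1)/(5w + 9) + 9/5| < ϵ.
(-9w + 1)/(5w + 9) + 9/5 = (5(-9w + 1) − (-9)(5w + 9)) / (5(5w + 9)) = 86/(5(5w + 9)).
For w > 0 we have 5w + 9 > 5w, so |(-9w + 1)/(5w + 9) + 9/5| = 86/(5(5w + 9)) < 86/(5·5w) = (86/25)/w.
Thus |(-9w + 1)/(5w + 9) + 9/5| < ϵ whenever w > (86/25)/ϵ.
Take N = (86/25)/ϵ. If w > N then |(-9w + 1)/(5w + 9) + 9/5| < (86/25)/w < ϵ.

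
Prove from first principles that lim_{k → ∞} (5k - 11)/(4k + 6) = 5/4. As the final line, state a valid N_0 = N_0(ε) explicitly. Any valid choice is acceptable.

N_0 = (37/8)/ε

Fix ε > 0. For k ≥ 1, |(5k - 11)/(4k + 6) − (5/4)| = |-74|/(4(4k + 6)) = 74/(4(4k + 6)).
Since 4k + 6 ≥ 4k for k ≥ 1, this is ≤ 74/(4·4k) = (37/8)/k.
So |(5k - 11)/(4k + 6) − (5/4)| < ε whenever k > (37/8)/ε.
Take N_0 = (37/8)/ε. If k > N_0 then |(5k - 11)/(4k + 6) − (5/4)| ≤ (37/8)/k < ε.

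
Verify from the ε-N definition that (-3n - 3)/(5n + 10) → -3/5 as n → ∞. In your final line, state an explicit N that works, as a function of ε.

Let ε > 0 be given. For n ≥ 1, |(-3n - 3)/(5n + 10) + 3/5| = |15|/(5(5n + 10)) = 15/(5(5n + 10)).
Since 5n + 10 ≥ 5n for n ≥ 1, this is ≤ 15/(5·5n) = (3/5)/n.
So |(-3n - 3)/(5n + 10) + 3/5| < ε whenever n > (3/5)/ε.
Take N = (3/5)/ε. If n > N then |(-3n - 3)/(5n + 10) + 3/5| ≤ (3/5)/n < ε.

N = (3/5)/ε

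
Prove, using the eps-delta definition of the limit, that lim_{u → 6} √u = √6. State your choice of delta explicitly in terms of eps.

Let eps > 0 be given. We want delta > 0 such that 0 < |u − 6| < delta implies |√u − √6| < eps.
Rationalise: √u − √6 = (u − 6)/(√u + √6), so |√u − √6| = |u − 6|/(√u + √6).
Restrict delta ≤ 6 so that |u − 6| < 6 forces u > 0, and then √u + √6 > √6.
Hence |√u − √6| < |u − 6|/√6, which is < eps once |u − 6| < √6·eps.
Take delta = min(6, √6·eps). If 0 < |u − 6| < delta then u > 0 and |√u − √6| < |u − 6|/√6 < eps.

delta = min(6, √6·eps)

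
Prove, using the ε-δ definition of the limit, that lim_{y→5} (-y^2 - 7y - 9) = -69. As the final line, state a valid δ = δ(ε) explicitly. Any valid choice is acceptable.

Let ε > 0. We want δ > 0 such that 0 < |y − 5| < δ implies |(-y^2 - 7y - 9) + 69| < ε.
(-y^2 - 7y - 9) + 69 = -y^2 - 7y + 60 = (y − 5)(-y - 12).
So |(-y^2 - 7y - 9) + 69| = |y − 5|·|-y - 12|.
Require δ ≤ 1. Then |y − 5| < 1 gives |y| < 6, and by the triangle inequality |-y - 12| ≤ 6 + 12 = 18.
Hence |(-y^2 - 7y - 9) + 69| ≤ 18|y − 5| < ε provided |y − 5| < ε/18.
Choosing δ = min(1, ε/18) ensures both conditions, hence |(-y^2 - 7y - 9) + 69| < ε.

δ = min(1, ε/18)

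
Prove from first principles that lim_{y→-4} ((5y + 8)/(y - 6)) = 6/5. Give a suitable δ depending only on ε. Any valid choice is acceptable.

δ = min(5, (25/19)ε)

Let ε > 0 be given. We want δ > 0 with 0 < |y + 4| < δ ⇒ |(5y + 8)/(y - 6) − (6/5)| < ε.
Combining over a common denominator, (5y + 8)/(y - 6) − (6/5) = [(5y + 8)·(-10) − (-12)·(y - 6)] / [(-10)·(y - 6)] = -38(y + 4) / ((-10)(y - 6)).
So |(5y + 8)/(y - 6) − (6/5)| = 38|y + 4| / (10·|y − 6|).
Require δ ≤ 5, so |y − 6| ≥ |-10| − |y + 4| > 10 − 5 = 5.
Hence |(5y + 8)/(y - 6) − (6/5)| < 38|y + 4|/(10·5) = (19/25)|y + 4|, which is < ε once |y + 4| < (25/19)ε.
Take δ = min(5, (25/19)ε). Then 0 < |y + 4| < δ forces both bounds, so |(5y + 8)/(y - 6) − (6/5)| < ε.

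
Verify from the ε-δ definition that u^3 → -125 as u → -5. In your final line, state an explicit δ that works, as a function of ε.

δ = min(2, ε/109)

Suppose ε > 0. We seek δ > 0 with 0 < |u + 5| < δ ⇒ |u^3 + 125| < ε.
Factor: u^3 + 125 = (u + 5)(u^2 - 5u + 25), so |u^3 + 125| = |u + 5|·|u^2 - 5u + 25|.
Restrict δ ≤ 2. Then |u + 5| < 2 gives |u| < 7, so by the triangle inequality |u^2 - 5u + 25| ≤ 7^2 + 5·7 + 25 = 109.
Hence |u^3 + 125| ≤ 109|u + 5|, which is < ε once |u + 5| < ε/109.
Take δ = min(2, ε/109). If 0 < |u + 5| < δ then both bounds hold and |u^3 + 125| ≤ 109|u + 5| < 109·(ε/109) = ε.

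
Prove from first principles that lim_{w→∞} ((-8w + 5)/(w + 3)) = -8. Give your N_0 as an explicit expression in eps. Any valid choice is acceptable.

Let eps > 0 be given. We seek N_0 > 0 such that w > N_0 implies |(-8w + 5)/(w + 3) + 8| < eps.
(-8w + 5)/(w + 3) + 8 = ((-8w + 5) − (-8)(w + 3)) / ((w + 3)) = 29/((w + 3)).
For w > 0 we have w + 3 > w, so |(-8w + 5)/(w + 3) + 8| = 29/((w + 3)) < 29/(w) = 29/w.
Thus |(-8w + 5)/(w + 3) + 8| < eps whenever w > 29/eps.
Take N_0 = 29/eps. If w > N_0 then |(-8w + 5)/(w + 3) + 8| < 29/w < eps.

N_0 = 29/eps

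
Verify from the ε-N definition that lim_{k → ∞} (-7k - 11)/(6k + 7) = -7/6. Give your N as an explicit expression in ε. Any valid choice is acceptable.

N = (17/36)/ε

Suppose ε > 0. For k ≥ 1, |(-7k - 11)/(6k + 7) + 7/6| = |-17|/(6(6k + 7)) = 17/(6(6k + 7)).
Since 6k + 7 ≥ 6k for k ≥ 1, this is ≤ 17/(6·6k) = (17/36)/k.
So |(-7k - 11)/(6k + 7) + 7/6| < ε whenever k > (17/36)/ε.
Take N = (17/36)/ε. If k > N then |(-7k - 11)/(6k + 7) + 7/6| ≤ (17/36)/k < ε.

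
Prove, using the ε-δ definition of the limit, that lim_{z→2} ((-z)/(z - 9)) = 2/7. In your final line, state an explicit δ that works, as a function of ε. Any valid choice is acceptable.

δ = min(7/2, (49/18)ε)

Fix ε > 0. We want δ > 0 with 0 < |z − 2| < δ ⇒ |(-z)/(z - 9) − (2/7)| < ε.
Combining over a common denominator, (-z)/(z - 9) − (2/7) = [(-z)·(-7) − (-2)·(z - 9)] / [(-7)·(z - 9)] = 9(z − 2) / ((-7)(z - 9)).
So |(-z)/(z - 9) − (2/7)| = 9|z − 2| / (7·|z − 9|).
Require δ ≤ 7/2, so |z − 9| ≥ |-7| − |z − 2| > 7 − 7/2 = 7/2.
Hence |(-z)/(z - 9) − (2/7)| < 9|z − 2|/(7·(7/2)) = (18/49)|z − 2|, which is < ε once |z − 2| < (49/18)ε.
Take δ = min(7/2, (49/18)ε). Then 0 < |z − 2| < δ forces both bounds, so |(-z)/(z - 9) − (2/7)| < ε.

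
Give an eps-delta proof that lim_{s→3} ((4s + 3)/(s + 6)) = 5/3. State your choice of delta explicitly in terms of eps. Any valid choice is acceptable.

Fix eps > 0. We want delta > 0 with 0 < |s − 3| < delta ⇒ |(4s + 3)/(s + 6) − (5/3)| < eps.
Combining over a common denominator, (4s + 3)/(s + 6) − (5/3) = [(4s + 3)·9 − 15·(s + 6)] / [9·(s + 6)] = 21(s − 3) / (9(s + 6)).
So |(4s + 3)/(s + 6) − (5/3)| = 21|s − 3| / (9·|s + 6|).
Restrict delta ≤ 9/2. Then |s − 3| < 9/2 gives |s + 6| = |(s − 3) + 9| ≥ 9 − 9/2 = 9/2.
Hence |(4s + 3)/(s + 6) − (5/3)| < 21|s − 3|/(9·(9/2)) = (14/27)|s − 3|, which is < eps once |s − 3| < (27/14)eps.
Take delta = min(9/2, (27/14)eps). Then 0 < |s − 3| < delta forces both bounds, so |(4s + 3)/(s + 6) − (5/3)| < eps.

delta = min(9/2, (27/14)eps)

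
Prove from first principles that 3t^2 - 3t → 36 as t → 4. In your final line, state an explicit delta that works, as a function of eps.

delta = min(2, eps/27)

Fix eps > 0. We want delta > 0 such that 0 < |t − 4| < delta implies |(3t^2 - 3t) − 36| < eps.
(3t^2 - 3t) − 36 = 3t^2 - 3t - 36 = (t − 4)(3t + 9).
So |(3t^2 - 3t) − 36| = |t − 4|·|3t + 9|.
Require delta ≤ 2. Then |t − 4| < 2 gives |t| < 6, and by the triangle inequality |3t + 9| ≤ 3·6 + 9 = 27.
Hence |(3t^2 - 3t) − 36| ≤ 27|t − 4| < eps provided |t − 4| < eps/27.
Choosing delta = min(2, eps/27) ensures both conditions, hence |(3t^2 - 3t) − 36| < eps.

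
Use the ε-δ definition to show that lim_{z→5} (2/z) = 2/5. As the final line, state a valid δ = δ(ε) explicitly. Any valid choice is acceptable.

Suppose ε > 0. We seek δ > 0 such that 0 < |z − 5| < δ implies |2/z − (2/5)| < ε.
|2/z − (2/5)| = 2·|5 − z|/(5·|z|) = 2|z − 5|/(5|z|).
Restrict δ ≤ 5/2. Then |z − 5| < 5/2 gives |z| > 5/2, so 5|z| > 25/2.
Then |2/z − (2/5)| < 2|z − 5|/(25/2), which is < ε when |z − 5| < (25/4)ε.
Take δ = min(5/2, (25/4)ε). Then 0 < |z − 5| < δ gives both |z − 5| < 5/2 and |z − 5| < (25/4)ε, so |2/z − (2/5)| < ε.

δ = min(5/2, (25/4)ε)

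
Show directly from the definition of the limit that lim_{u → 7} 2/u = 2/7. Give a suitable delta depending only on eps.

Let eps > 0. We seek delta > 0 such that 0 < |u − 7| < delta implies |2/u − (2/7)| < eps.
|2/u − (2/7)| = 2·|7 − u|/(7·|u|) = 2|u − 7|/(7|u|).
Require delta ≤ 7/2 so that |u| > 7 − 7/2 = 7/2, hence 7|u| > 49/2.
Then |2/u − (2/7)| < 2|u − 7|/(49/2), which is < eps when |u − 7| < (49/4)eps.
Take delta = min(7/2, (49/4)eps). Then 0 < |u − 7| < delta gives both |u − 7| < 7/2 and |u − 7| < (49/4)eps, so |2/u − (2/7)| < eps.

delta = min(7/2, (49/4)eps)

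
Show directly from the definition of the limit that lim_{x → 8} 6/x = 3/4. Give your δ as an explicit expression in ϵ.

Let ϵ > 0. We seek δ > 0 such that 0 < |x − 8| < δ implies |6/x − (3/4)| < ϵ.
|6/x − (3/4)| = 6·|8 − x|/(8·|x|) = 6|x − 8|/(8|x|).
Require δ ≤ 4 so that |x| > 8 − 4 = 4, hence 8|x| > 32.
Then |6/x − (3/4)| < 6|x − 8|/32, which is < ϵ when |x − 8| < (16/3)ϵ.
Take δ = min(4, (16/3)ϵ). Then 0 < |x − 8| < δ gives both |x − 8| < 4 and |x − 8| < (16/3)ϵ, so |6/x − (3/4)| < ϵ.

δ = min(4, (16/3)ϵ)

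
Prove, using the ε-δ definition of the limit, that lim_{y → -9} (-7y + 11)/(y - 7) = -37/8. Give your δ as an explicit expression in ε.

Suppose ε > 0. We want δ > 0 with 0 < |y + 9| < δ ⇒ |(-7y + 11)/(y - 7) + 37/8| < ε.
Combining over a common denominator, (-7y + 11)/(y - 7) + 37/8 = [(-7y + 11)·(-16) − 74·(y - 7)] / [(-16)·(y - 7)] = 38(y + 9) / ((-16)(y - 7)).
So |(-7y + 11)/(y - 7) + 37/8| = 38|y + 9| / (16·|y − 7|).
Restrict δ ≤ 8. Then |y + 9| < 8 gives |y − 7| = |(y + 9) + (-16)| ≥ 16 − 8 = 8.
Hence |(-7y + 11)/(y - 7) + 37/8| < 38|y + 9|/(16·8) = (19/64)|y + 9|, which is < ε once |y + 9| < (64/19)ε.
Take δ = min(8, (64/19)ε). Then 0 < |y + 9| < δ forces both bounds, so |(-7y + 11)/(y - 7) + 37/8| < ε.

δ = min(8, (64/19)ε)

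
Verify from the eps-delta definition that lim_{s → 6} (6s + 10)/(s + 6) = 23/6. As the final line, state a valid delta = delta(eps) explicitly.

Suppose eps > 0. We want delta > 0 with 0 < |s − 6| < delta ⇒ |(6s + 10)/(s + 6) − (23/6)| < eps.
Combining over a common denominator, (6s + 10)/(s + 6) − (23/6) = [(6s + 10)·12 − 46·(s + 6)] / [12·(s + 6)] = 26(s − 6) / (12(s + 6)).
So |(6s + 10)/(s + 6) − (23/6)| = 26|s − 6| / (12·|s + 6|).
Restrict delta ≤ 6. Then |s − 6| < 6 gives |s + 6| = |(s − 6) + 12| ≥ 12 − 6 = 6.
Hence |(6s + 10)/(s + 6) − (23/6)| < 26|s − 6|/(12·6) = (13/36)|s − 6|, which is < eps once |s − 6| < (36/13)eps.
Take delta = min(6, (36/13)eps). Then 0 < |s − 6| < delta forces both bounds, so |(6s + 10)/(s + 6) − (23/6)| < eps.

delta = min(6, (36/13)eps)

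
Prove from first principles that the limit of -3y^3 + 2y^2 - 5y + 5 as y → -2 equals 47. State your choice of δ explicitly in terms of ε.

Fix ε > 0. We want δ > 0 such that 0 < |y + 2| < δ implies |(-3y^3 + 2y^2 - 5y + 5) − 47| < ε.
(-3y^3 + 2y^2 - 5y + 5) − 47 = -3y^3 + 2y^2 - 5y - 42 = (y + 2)(-3y^2 + 8y - 21).
So |(-3y^3 + 2y^2 - 5y + 5) − 47| = |y + 2|·|-3y^2 + 8y - 21|.
Assume first that |y + 2| < 1, so |y| < 3. Then |-3y^2 + 8y - 21| ≤ 3·3^2 + 8·3 + 21 = 72.
Hence |(-3y^3 + 2y^2 - 5y + 5) − 47| ≤ 72|y + 2| < ε provided |y + 2| < ε/72.
Take δ = min(1, ε/72). Then 0 < |y + 2| < δ gives both |y + 2| < 1 and |y + 2| < ε/72, so |(-3y^3 + 2y^2 - 5y + 5) − 47| < ε.

δ = min(1, ε/72)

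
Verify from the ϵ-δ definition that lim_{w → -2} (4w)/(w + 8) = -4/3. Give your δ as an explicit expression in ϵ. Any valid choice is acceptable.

δ = min(3, (9/16)ϵ)

Fix ϵ > 0. We want δ > 0 with 0 < |w + 2| < δ ⇒ |(4w)/(w + 8) + 4/3| < ϵ.
Combining over a common denominator, (4w)/(w + 8) + 4/3 = [(4w)·6 − (-8)·(w + 8)] / [6·(w + 8)] = 32(w + 2) / (6(w + 8)).
So |(4w)/(w + 8) + 4/3| = 32|w + 2| / (6·|w + 8|).
Require δ ≤ 3, so |w + 8| ≥ |6| − |w + 2| > 6 − 3 = 3.
Hence |(4w)/(w + 8) + 4/3| < 32|w + 2|/(6·3) = (16/9)|w + 2|, which is < ϵ once |w + 2| < (9/16)ϵ.
Take δ = min(3, (9/16)ϵ). Then 0 < |w + 2| < δ forces both bounds, so |(4w)/(w + 8) + 4/3| < ϵ.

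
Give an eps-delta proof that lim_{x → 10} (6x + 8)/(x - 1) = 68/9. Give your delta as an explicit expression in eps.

delta = min(9/2, (81/28)eps)

Let eps > 0. We want delta > 0 with 0 < |x − 10| < delta ⇒ |(6x + 8)/(x - 1) − (68/9)| < eps.
Combining over a common denominator, (6x + 8)/(x - 1) − (68/9) = [(6x + 8)·9 − 68·(x - 1)] / [9·(x - 1)] = -14(x − 10) / (9(x - 1)).
So |(6x + 8)/(x - 1) − (68/9)| = 14|x − 10| / (9·|x − 1|).
Require delta ≤ 9/2, so |x − 1| ≥ |9| − |x − 10| > 9 − 9/2 = 9/2.
Hence |(6x + 8)/(x - 1) − (68/9)| < 14|x − 10|/(9·(9/2)) = (28/81)|x − 10|, which is < eps once |x − 10| < (81/28)eps.
Take delta = min(9/2, (81/28)eps). Then 0 < |x − 10| < delta forces both bounds, so |(6x + 8)/(x - 1) − (68/9)| < eps.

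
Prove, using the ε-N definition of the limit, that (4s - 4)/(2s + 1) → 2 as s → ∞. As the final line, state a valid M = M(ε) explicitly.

M = 3/ε

Fix ε > 0. We seek M > 0 such that s > M implies |(4s - 4)/(2s + 1) − 2| < ε.
(4s - 4)/(2s + 1) − 2 = (2(4s - 4) − 4(2s + 1)) / (2(2s + 1)) = -12/(2(2s + 1)).
For s > 0 we have 2s + 1 > 2s, so |(4s - 4)/(2s + 1) − 2| = 12/(2(2s + 1)) < 12/(2·2s) = 3/s.
Thus |(4s - 4)/(2s + 1) − 2| < ε whenever s > 3/ε.
Take M = 3/ε. If s > M then |(4s - 4)/(2s + 1) − 2| < 3/s < ε.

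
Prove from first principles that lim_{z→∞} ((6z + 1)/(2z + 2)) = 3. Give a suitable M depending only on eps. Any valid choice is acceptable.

Fix eps > 0. We seek M > 0 such that z > M implies |(6z + 1)/(2z + 2) − 3| < eps.
(6z + 1)/(2z + 2) − 3 = (2(6z + 1) − 6(2z + 2)) / (2(2z + 2)) = -10/(2(2z + 2)).
For z > 0 we have 2z + 2 > 2z, so |(6z + 1)/(2z + 2) − 3| = 10/(2(2z + 2)) < 10/(2·2z) = (5/2)/z.
Thus |(6z + 1)/(2z + 2) − 3| < eps whenever z > (5/2)/eps.
Take M = (5/2)/eps. If z > M then |(6z + 1)/(2z + 2) − 3| < (5/2)/z < eps.

M = (5/2)/eps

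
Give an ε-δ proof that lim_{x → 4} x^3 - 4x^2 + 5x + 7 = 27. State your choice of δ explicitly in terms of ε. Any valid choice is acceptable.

Let ε > 0 be given. We want δ > 0 such that 0 < |x − 4| < δ implies |(x^3 - 4x^2 + 5x + 7) − 27| < ε.
(x^3 - 4x^2 + 5x + 7) − 27 = x^3 - 4x^2 + 5x - 20 = (x − 4)(x^2 + 5).
So |(x^3 - 4x^2 + 5x + 7) − 27| = |x − 4|·|x^2 + 5|.
Require δ ≤ 1. Then |x − 4| < 1 gives |x| < 5, and by the triangle inequality |x^2 + 5| ≤ 5^2 + 5 = 30.
Hence |(x^3 - 4x^2 + 5x + 7) − 27| ≤ 30|x − 4| < ε provided |x − 4| < ε/30.
Take δ = min(1, ε/30). Then 0 < |x − 4| < δ gives both |x − 4| < 1 and |x − 4| < ε/30, so |(x^3 - 4x^2 + 5x + 7) − 27| < ε.

δ = min(1, ε/30)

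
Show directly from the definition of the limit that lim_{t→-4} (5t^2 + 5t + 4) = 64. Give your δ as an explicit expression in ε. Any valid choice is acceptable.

Let ε > 0. We want δ > 0 such that 0 < |t + 4| < δ implies |(5t^2 + 5t + 4) − 64| < ε.
(5t^2 + 5t + 4) − 64 = 5t^2 + 5t - 60 = (t + 4)(5t - 15).
So |(5t^2 + 5t + 4) − 64| = |t + 4|·|5t - 15|.
Assume first that |t + 4| < 1, so |t| < 5. Then |5t - 15| ≤ 5·5 + 15 = 40.
Hence |(5t^2 + 5t + 4) − 64| ≤ 40|t + 4| < ε provided |t + 4| < ε/40.
Choosing δ = min(1, ε/40) ensures both conditions, hence |(5t^2 + 5t + 4) − 64| < ε.

δ = min(1, ε/40)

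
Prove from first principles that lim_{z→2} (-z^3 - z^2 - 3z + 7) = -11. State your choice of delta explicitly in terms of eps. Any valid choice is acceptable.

Suppose eps > 0. We want delta > 0 such that 0 < |z − 2| < delta implies |(-z^3 - z^2 - 3z + 7) + 11| < eps.
(-z^3 - z^2 - 3z + 7) + 11 = -z^3 - z^2 - 3z + 18 = (z − 2)(-z^2 - 3z - 9).
So |(-z^3 - z^2 - 3z + 7) + 11| = |z − 2|·|-z^2 - 3z - 9|.
Assume first that |z − 2| < 1, so |z| < 3. Then |-z^2 - 3z - 9| ≤ 3^2 + 3·3 + 9 = 27.
Hence |(-z^3 - z^2 - 3z + 7) + 11| ≤ 27|z − 2| < eps provided |z − 2| < eps/27.
Take delta = min(1, eps/27). Then 0 < |z − 2| < delta gives both |z − 2| < 1 and |z − 2| < eps/27, so |(-z^3 - z^2 - 3z + 7) + 11| < eps.

delta = min(1, eps/27)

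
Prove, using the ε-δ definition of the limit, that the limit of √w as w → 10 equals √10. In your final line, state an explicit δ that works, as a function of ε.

Let ε > 0 be given. We want δ > 0 such that 0 < |w − 10| < δ implies |√w − √10| < ε.
Rationalise: √w − √10 = (w − 10)/(√w + √10), so |√w − √10| = |w − 10|/(√w + √10).
Restrict δ ≤ 10 so that |w − 10| < 10 forces w > 0, and then √w + √10 > √10.
Hence |√w − √10| < |w − 10|/√10, which is < ε once |w − 10| < √10·ε.
Take δ = min(10, √10·ε). If 0 < |w − 10| < δ then w > 0 and |√w − √10| < |w − 10|/√10 < ε.

δ = min(10, √10·ε)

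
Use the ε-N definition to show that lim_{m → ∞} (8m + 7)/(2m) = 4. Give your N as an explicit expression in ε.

N = (7/2)/ε

Let ε > 0 be given. For m ≥ 1, |(8m + 7)/(2m) − 4| = |14|/(2(2m)) = 14/(2(2m)).
Since 2m ≥ 2m for m ≥ 1, this is ≤ 14/(2·2m) = (7/2)/m.
So |(8m + 7)/(2m) − 4| < ε whenever m > (7/2)/ε.
Take N = (7/2)/ε. If m > N then |(8m + 7)/(2m) − 4| ≤ (7/2)/m < ε.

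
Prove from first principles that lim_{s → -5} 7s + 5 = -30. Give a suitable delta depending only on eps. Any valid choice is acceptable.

delta = eps/7

Let eps > 0. We need delta > 0 so that 0 < |s + 5| < delta implies |(7s + 5) + 30| < eps.
|(7s + 5) + 30| = |7s + 35| = 7|s + 5|.
So 7|s + 5| < eps exactly when |s + 5| < eps/7.
Take delta = eps/7. If 0 < |s + 5| < delta then |(7s + 5) + 30| = 7|s + 5| < 7·(eps/7) = eps.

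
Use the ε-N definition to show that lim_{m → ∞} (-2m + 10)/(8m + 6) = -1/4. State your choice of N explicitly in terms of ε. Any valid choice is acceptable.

N = (23/16)/ε

Fix ε > 0. For m ≥ 1, |(-2m + 10)/(8m + 6) + 1/4| = |92|/(8(8m + 6)) = 92/(8(8m + 6)).
Since 8m + 6 ≥ 8m for m ≥ 1, this is ≤ 92/(8·8m) = (23/16)/m.
So |(-2m + 10)/(8m + 6) + 1/4| < ε whenever m > (23/16)/ε.
Take N = (23/16)/ε. If m > N then |(-2m + 10)/(8m + 6) + 1/4| ≤ (23/16)/m < ε.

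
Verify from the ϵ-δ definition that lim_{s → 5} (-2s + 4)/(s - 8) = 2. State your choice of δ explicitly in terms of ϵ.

δ = min(3/2, (3/8)ϵ)

Let ϵ > 0. We want δ > 0 with 0 < |s − 5| < δ ⇒ |(-2s + 4)/(s - 8) − 2| < ϵ.
Combining over a common denominator, (-2s + 4)/(s - 8) − 2 = [(-2s + 4)·(-3) − (-6)·(s - 8)] / [(-3)·(s - 8)] = 12(s − 5) / ((-3)(s - 8)).
So |(-2s + 4)/(s - 8) − 2| = 12|s − 5| / (3·|s − 8|).
Restrict δ ≤ 3/2. Then |s − 5| < 3/2 gives |s − 8| = |(s − 5) + (-3)| ≥ 3 − 3/2 = 3/2.
Hence |(-2s + 4)/(s - 8) − 2| < 12|s − 5|/(3·(3/2)) = (8/3)|s − 5|, which is < ϵ once |s − 5| < (3/8)ϵ.
Take δ = min(3/2, (3/8)ϵ). Then 0 < |s − 5| < δ forces both bounds, so |(-2s + 4)/(s - 8) − 2| < ϵ.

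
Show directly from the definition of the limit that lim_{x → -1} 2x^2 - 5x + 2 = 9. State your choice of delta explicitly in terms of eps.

delta = min(1, eps/11)

Fix eps > 0. We want delta > 0 such that 0 < |x + 1| < delta implies |(2x^2 - 5x + 2) − 9| < eps.
(2x^2 - 5x + 2) − 9 = 2x^2 - 5x - 7 = (x + 1)(2x - 7).
So |(2x^2 - 5x + 2) − 9| = |x + 1|·|2x - 7|.
Assume first that |x + 1| < 1, so |x| < 2. Then |2x - 7| ≤ 2·2 + 7 = 11.
Hence |(2x^2 - 5x + 2) − 9| ≤ 11|x + 1| < eps provided |x + 1| < eps/11.
Choosing delta = min(1, eps/11) ensures both conditions, hence |(2x^2 - 5x + 2) − 9| < eps.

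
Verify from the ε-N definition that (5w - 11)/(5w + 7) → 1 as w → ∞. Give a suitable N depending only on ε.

N = (18/5)/ε

Let ε > 0. We seek N > 0 such that w > N implies |(5w - 11)/(5w + 7) − 1| < ε.
(5w - 11)/(5w + 7) − 1 = (5(5w - 11) − 5(5w + 7)) / (5(5w + 7)) = -90/(5(5w + 7)).
For w > 0 we have 5w + 7 > 5w, so |(5w - 11)/(5w + 7) − 1| = 90/(5(5w + 7)) < 90/(5·5w) = (18/5)/w.
Thus |(5w - 11)/(5w + 7) − 1| < ε whenever w > (18/5)/ε.
Take N = (18/5)/ε. If w > N then |(5w - 11)/(5w + 7) − 1| < (18/5)/w < ε.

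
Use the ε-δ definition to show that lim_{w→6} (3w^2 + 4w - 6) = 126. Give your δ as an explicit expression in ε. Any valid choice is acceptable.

δ = min(1, ε/43)

Fix ε > 0. We want δ > 0 such that 0 < |w − 6| < δ implies |(3w^2 + 4w - 6) − 126| < ε.
(3w^2 + 4w - 6) − 126 = 3w^2 + 4w - 132 = (w − 6)(3w + 22).
So |(3w^2 + 4w - 6) − 126| = |w − 6|·|3w + 22|.
Require δ ≤ 1. Then |w − 6| < 1 gives |w| < 7, and by the triangle inequality |3w + 22| ≤ 3·7 + 22 = 43.
Hence |(3w^2 + 4w - 6) − 126| ≤ 43|w − 6| < ε provided |w − 6| < ε/43.
Take δ = min(1, ε/43). Then 0 < |w − 6| < δ gives both |w − 6| < 1 and |w − 6| < ε/43, so |(3w^2 + 4w - 6) − 126| < ε.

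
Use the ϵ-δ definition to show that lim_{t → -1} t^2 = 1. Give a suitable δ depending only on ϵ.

Fix ϵ > 0. We seek δ > 0 with 0 < |t + 1| < δ ⇒ |t^2 − 1| < ϵ.
Factor: t^2 − 1 = (t + 1)(t - 1), so |t^2 − 1| = |t + 1|·|t - 1|.
Impose δ ≤ 2 so that |t| < 3; then |t - 1| ≤ 4.
Hence |t^2 − 1| ≤ 4|t + 1|, which is < ϵ once |t + 1| < ϵ/4.
Take δ = min(2, ϵ/4). If 0 < |t + 1| < δ then both bounds hold and |t^2 − 1| ≤ 4|t + 1| < 4·(ϵ/4) = ϵ.

δ = min(2, ϵ/4)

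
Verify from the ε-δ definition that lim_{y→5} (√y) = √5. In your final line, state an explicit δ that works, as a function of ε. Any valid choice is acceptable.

δ = min(5, √5·ε)

Fix ε > 0. We want δ > 0 such that 0 < |y − 5| < δ implies |√y − √5| < ε.
Rationalise: √y − √5 = (y − 5)/(√y + √5), so |√y − √5| = |y − 5|/(√y + √5).
Restrict δ ≤ 5 so that |y − 5| < 5 forces y > 0, and then √y + √5 > √5.
Hence |√y − √5| < |y − 5|/√5, which is < ε once |y − 5| < √5·ε.
Take δ = min(5, √5·ε). If 0 < |y − 5| < δ then y > 0 and |√y − √5| < |y − 5|/√5 < ε.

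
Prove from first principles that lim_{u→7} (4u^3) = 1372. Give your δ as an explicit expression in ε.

Let ε > 0. We want δ > 0 such that 0 < |u − 7| < δ implies |(4u^3) − 1372| < ε.
(4u^3) − 1372 = 4u^3 - 1372 = (u − 7)(4u^2 + 28u + 196).
So |(4u^3) − 1372| = |u − 7|·|4u^2 + 28u + 196|.
Assume first that |u − 7| < 1, so |u| < 8. Then |4u^2 + 28u + 196| ≤ 4·8^2 + 28·8 + 196 = 676.
Hence |(4u^3) − 1372| ≤ 676|u − 7| < ε provided |u − 7| < ε/676.
Choosing δ = min(1, ε/676) ensures both conditions, hence |(4u^3) − 1372| < ε.

δ = min(1, ε/676)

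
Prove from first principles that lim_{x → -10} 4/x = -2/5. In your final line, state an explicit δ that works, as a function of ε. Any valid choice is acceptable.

δ = min(5, (25/2)ε)

Let ε > 0. We seek δ > 0 such that 0 < |x + 10| < δ implies |4/x + 2/5| < ε.
|4/x + 2/5| = 4·|-10 − x|/(10·|x|) = 4|x + 10|/(10|x|).
Require δ ≤ 5 so that |x| > 10 − 5 = 5, hence 10|x| > 50.
Then |4/x + 2/5| < 4|x + 10|/50, which is < ε when |x + 10| < (25/2)ε.
Take δ = min(5, (25/2)ε). Then 0 < |x + 10| < δ gives both |x + 10| < 5 and |x + 10| < (25/2)ε, so |4/x + 2/5| < ε.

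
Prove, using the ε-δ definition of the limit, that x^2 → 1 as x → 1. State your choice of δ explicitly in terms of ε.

Suppose ε > 0. We seek δ > 0 with 0 < |x − 1| < δ ⇒ |x^2 − 1| < ε.
Factor: x^2 − 1 = (x − 1)(x + 1), so |x^2 − 1| = |x − 1|·|x + 1|.
Impose δ ≤ 1 so that |x| < 2; then |x + 1| ≤ 3.
Hence |x^2 − 1| ≤ 3|x − 1|, which is < ε once |x − 1| < ε/3.
Take δ = min(1, ε/3). If 0 < |x − 1| < δ then both bounds hold and |x^2 − 1| ≤ 3|x − 1| < 3·(ε/3) = ε.

δ = min(1, ε/3)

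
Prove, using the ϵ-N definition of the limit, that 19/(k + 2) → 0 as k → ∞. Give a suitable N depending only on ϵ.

N = 19/ϵ

Let ϵ > 0. For k ≥ 1, |19/(k + 2) − 0| = 19/(k + 2) ≤ 19/k.
We need 19/k < ϵ, i.e. k > 19/ϵ.
Take N = 19/ϵ. If k > N then |19/(k + 2)| ≤ 19/k < ϵ.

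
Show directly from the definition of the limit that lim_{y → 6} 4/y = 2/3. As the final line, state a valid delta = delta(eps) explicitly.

Let eps > 0. We seek delta > 0 such that 0 < |y − 6| < delta implies |4/y − (2/3)| < eps.
|4/y − (2/3)| = 4·|6 − y|/(6·|y|) = 4|y − 6|/(6|y|).
Require delta ≤ 3 so that |y| > 6 − 3 = 3, hence 6|y| > 18.
Then |4/y − (2/3)| < 4|y − 6|/18, which is < eps when |y − 6| < (9/2)eps.
Take delta = min(3, (9/2)eps). Then 0 < |y − 6| < delta gives both |y − 6| < 3 and |y − 6| < (9/2)eps, so |4/y − (2/3)| < eps.

delta = min(3, (9/2)eps)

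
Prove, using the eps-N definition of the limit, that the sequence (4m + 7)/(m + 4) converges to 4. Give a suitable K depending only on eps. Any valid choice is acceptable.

Let eps > 0. For m ≥ 1, |(4m + 7)/(m + 4) − 4| = |-9|/((m + 4)) = 9/((m + 4)).
Since m + 4 ≥ m for m ≥ 1, this is ≤ 9/(m) = 9/m.
So |(4m + 7)/(m + 4) − 4| < eps whenever m > 9/eps.
Take K = 9/eps. If m > K then |(4m + 7)/(m + 4) − 4| ≤ 9/m < eps.

K = 9/eps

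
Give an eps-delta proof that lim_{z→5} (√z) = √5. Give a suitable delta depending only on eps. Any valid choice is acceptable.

delta = min(5, √5·eps)

Fix eps > 0. We want delta > 0 such that 0 < |z − 5| < delta implies |√z − √5| < eps.
Multiplying by the conjugate, |√z − √5| = |z − 5|/(√z + √5).
Restrict delta ≤ 5 so that |z − 5| < 5 forces z > 0, and then √z + √5 > √5.
Hence |√z − √5| < |z − 5|/√5, which is < eps once |z − 5| < √5·eps.
Take delta = min(5, √5·eps). If 0 < |z − 5| < delta then z > 0 and |√z − √5| < |z − 5|/√5 < eps.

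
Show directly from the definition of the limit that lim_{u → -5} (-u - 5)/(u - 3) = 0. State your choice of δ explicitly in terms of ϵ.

δ = min(4, 4ϵ)

Suppose ϵ > 0. We want δ > 0 with 0 < |u + 5| < δ ⇒ |(-u - 5)/(u - 3) − 0| < ϵ.
Combining over a common denominator, (-u - 5)/(u - 3) − 0 = [(-u - 5)·(-8) − 0·(u - 3)] / [(-8)·(u - 3)] = 8(u + 5) / ((-8)(u - 3)).
So |(-u - 5)/(u - 3) − 0| = 8|u + 5| / (8·|u − 3|).
Require δ ≤ 4, so |u − 3| ≥ |-8| − |u + 5| > 8 − 4 = 4.
Hence |(-u - 5)/(u - 3) − 0| < 8|u + 5|/(8·4) = (1/4)|u + 5|, which is < ϵ once |u + 5| < 4ϵ.
Take δ = min(4, 4ϵ). Then 0 < |u + 5| < δ forces both bounds, so |(-u - 5)/(u - 3) − 0| < ϵ.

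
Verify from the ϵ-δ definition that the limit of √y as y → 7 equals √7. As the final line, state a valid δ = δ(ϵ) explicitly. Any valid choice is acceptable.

δ = min(7, √7·ϵ)

Fix ϵ > 0. We want δ > 0 such that 0 < |y − 7| < δ implies |√y − √7| < ϵ.
Multiplying by the conjugate, |√y − √7| = |y − 7|/(√y + √7).
Restrict δ ≤ 7 so that |y − 7| < 7 forces y > 0, and then √y + √7 > √7.
Hence |√y − √7| < |y − 7|/√7, which is < ϵ once |y − 7| < √7·ϵ.
Take δ = min(7, √7·ϵ). If 0 < |y − 7| < δ then y > 0 and |√y − √7| < |y − 7|/√7 < ϵ.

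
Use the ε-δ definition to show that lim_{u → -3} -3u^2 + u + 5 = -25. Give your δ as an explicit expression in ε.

δ = min(1, ε/22)

Fix ε > 0. We want δ > 0 such that 0 < |u + 3| < δ implies |(-3u^2 + u + 5) + 25| < ε.
(-3u^2 + u + 5) + 25 = -3u^2 + u + 30 = (u + 3)(-3u + 10).
So |(-3u^2 + u + 5) + 25| = |u + 3|·|-3u + 10|.
Require δ ≤ 1. Then |u + 3| < 1 gives |u| < 4, and by the triangle inequality |-3u + 10| ≤ 3·4 + 10 = 22.
Hence |(-3u^2 + u + 5) + 25| ≤ 22|u + 3| < ε provided |u + 3| < ε/22.
Take δ = min(1, ε/22). Then 0 < |u + 3| < δ gives both |u + 3| < 1 and |u + 3| < ε/22, so |(-3u^2 + u + 5) + 25| < ε.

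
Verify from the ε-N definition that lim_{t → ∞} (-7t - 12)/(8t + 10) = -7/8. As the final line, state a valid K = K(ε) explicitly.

Let ε > 0. We seek K > 0 such that t > K implies |(-7t - 12)/(8t + 10) + 7/8| < ε.
(-7t - 12)/(8t + 10) + 7/8 = (8(-7t - 12) − (-7)(8t + 10)) / (8(8t + 10)) = -26/(8(8t + 10)).
For t > 0 we have 8t + 10 > 8t, so |(-7t - 12)/(8t + 10) + 7/8| = 26/(8(8t + 10)) < 26/(8·8t) = (13/32)/t.
Thus |(-7t - 12)/(8t + 10) + 7/8| < ε whenever t > (13/32)/ε.
Take K = (13/32)/ε. If t > K then |(-7t - 12)/(8t + 10) + 7/8| < (13/32)/t < ε.

K = (13/32)/ε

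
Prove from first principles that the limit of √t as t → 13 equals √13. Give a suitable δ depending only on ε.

Suppose ε > 0. We want δ > 0 such that 0 < |t − 13| < δ implies |√t − √13| < ε.
Multiplying by the conjugate, |√t − √13| = |t − 13|/(√t + √13).
Restrict δ ≤ 13 so that |t − 13| < 13 forces t > 0, and then √t + √13 > √13.
Hence |√t − √13| < |t − 13|/√13, which is < ε once |t − 13| < √13·ε.
Take δ = min(13, √13·ε). If 0 < |t − 13| < δ then t > 0 and |√t − √13| < |t − 13|/√13 < ε.

δ = min(13, √13·ε)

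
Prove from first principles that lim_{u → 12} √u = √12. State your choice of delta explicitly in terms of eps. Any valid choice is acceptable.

Let eps > 0 be given. We want delta > 0 such that 0 < |u − 12| < delta implies |√u − √12| < eps.
Multiplying by the conjugate, |√u − √12| = |u − 12|/(√u + √12).
Restrict delta ≤ 12 so that |u − 12| < 12 forces u > 0, and then √u + √12 > √12.
Hence |√u − √12| < |u − 12|/√12, which is < eps once |u − 12| < √12·eps.
Take delta = min(12, √12·eps). If 0 < |u − 12| < delta then u > 0 and |√u − √12| < |u − 12|/√12 < eps.

delta = min(12, √12·eps)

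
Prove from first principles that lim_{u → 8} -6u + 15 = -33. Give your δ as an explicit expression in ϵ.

Let ϵ > 0. We need δ > 0 so that 0 < |u − 8| < δ implies |(-6u + 15) + 33| < ϵ.
|(-6u + 15) + 33| = |-6u + 48| = 6|u − 8|.
So 6|u − 8| < ϵ exactly when |u − 8| < ϵ/6.
Take δ = ϵ/6. If 0 < |u − 8| < δ then |(-6u + 15) + 33| = 6|u − 8| < 6·(ϵ/6) = ϵ.

δ = ϵ/6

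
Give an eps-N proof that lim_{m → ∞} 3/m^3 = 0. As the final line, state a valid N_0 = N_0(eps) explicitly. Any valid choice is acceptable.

N_0 = (3/eps)^{1/3}

Fix eps > 0. For m ≥ 1, |3/m^3 − 0| = 3/m^3.
3/m^3 < eps ⇔ m^3 > 3/eps ⇔ m > (3/eps)^{1/3}.
Take N_0 = (3/eps)^{1/3}. Then m > N_0 implies 3/m^3 < eps.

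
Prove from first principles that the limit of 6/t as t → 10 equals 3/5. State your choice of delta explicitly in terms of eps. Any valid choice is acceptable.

Let eps > 0. We seek delta > 0 such that 0 < |t − 10| < delta implies |6/t − (3/5)| < eps.
|6/t − (3/5)| = 6·|10 − t|/(10·|t|) = 6|t − 10|/(10|t|).
Restrict delta ≤ 5. Then |t − 10| < 5 gives |t| > 5, so 10|t| > 50.
Then |6/t − (3/5)| < 6|t − 10|/50, which is < eps when |t − 10| < (25/3)eps.
Take delta = min(5, (25/3)eps). Then 0 < |t − 10| < delta gives both |t − 10| < 5 and |t − 10| < (25/3)eps, so |6/t − (3/5)| < eps.

delta = min(5, (25/3)eps)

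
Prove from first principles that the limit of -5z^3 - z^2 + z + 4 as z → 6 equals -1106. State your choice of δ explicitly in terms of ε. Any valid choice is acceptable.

Let ε > 0 be given. We want δ > 0 such that 0 < |z − 6| < δ implies |(-5z^3 - z^2 + z + 4) + 1106| < ε.
(-5z^3 - z^2 + z + 4) + 1106 = -5z^3 - z^2 + z + 1110 = (z − 6)(-5z^2 - 31z - 185).
So |(-5z^3 - z^2 + z + 4) + 1106| = |z − 6|·|-5z^2 - 31z - 185|.
Require δ ≤ 1. Then |z − 6| < 1 gives |z| < 7, and by the triangle inequality |-5z^2 - 31z - 185| ≤ 5·7^2 + 31·7 + 185 = 647.
Hence |(-5z^3 - z^2 + z + 4) + 1106| ≤ 647|z − 6| < ε provided |z − 6| < ε/647.
Choosing δ = min(1, ε/647) ensures both conditions, hence |(-5z^3 - z^2 + z + 4) + 1106| < ε.

δ = min(1, ε/647)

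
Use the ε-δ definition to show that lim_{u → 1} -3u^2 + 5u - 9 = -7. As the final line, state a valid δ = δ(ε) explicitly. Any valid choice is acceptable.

Let ε > 0. We want δ > 0 such that 0 < |u − 1| < δ implies |(-3u^2 + 5u - 9) + 7| < ε.
(-3u^2 + 5u - 9) + 7 = -3u^2 + 5u - 2 = (u − 1)(-3u + 2).
So |(-3u^2 + 5u - 9) + 7| = |u − 1|·|-3u + 2|.
Require δ ≤ 1. Then |u − 1| < 1 gives |u| < 2, and by the triangle inequality |-3u + 2| ≤ 3·2 + 2 = 8.
Hence |(-3u^2 + 5u - 9) + 7| ≤ 8|u − 1| < ε provided |u − 1| < ε/8.
Take δ = min(1, ε/8). Then 0 < |u − 1| < δ gives both |u − 1| < 1 and |u − 1| < ε/8, so |(-3u^2 + 5u - 9) + 7| < ε.

δ = min(1, ε/8)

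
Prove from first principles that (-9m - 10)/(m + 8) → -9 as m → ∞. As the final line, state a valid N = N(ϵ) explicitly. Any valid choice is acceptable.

Fix ϵ > 0. For m ≥ 1, |(-9m - 10)/(m + 8) + 9| = |62|/((m + 8)) = 62/((m + 8)).
Since m + 8 ≥ m for m ≥ 1, this is ≤ 62/(m) = 62/m.
So |(-9m - 10)/(m + 8) + 9| < ϵ whenever m > 62/ϵ.
Take N = 62/ϵ. If m > N then |(-9m - 10)/(m + 8) + 9| ≤ 62/m < ϵ.

N = 62/ϵ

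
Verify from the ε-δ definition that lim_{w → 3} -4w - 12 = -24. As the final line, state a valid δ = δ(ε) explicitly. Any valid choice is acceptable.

δ = ε/4

Suppose ε > 0. We need δ > 0 so that 0 < |w − 3| < δ implies |(-4w - 12) + 24| < ε.
|(-4w - 12) + 24| = |-4w + 12| = 4|w − 3|.
So 4|w − 3| < ε exactly when |w − 3| < ε/4.
Choosing δ = ε/4 gives |(-4w - 12) + 24| = 4|w − 3| < ε whenever |w − 3| < δ.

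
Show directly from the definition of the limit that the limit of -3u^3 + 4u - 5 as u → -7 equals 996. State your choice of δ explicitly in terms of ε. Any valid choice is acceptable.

δ = min(1, ε/503)

Suppose ε > 0. We want δ > 0 such that 0 < |u + 7| < δ implies |(-3u^3 + 4u - 5) − 996| < ε.
(-3u^3 + 4u - 5) − 996 = -3u^3 + 4u - 1001 = (u + 7)(-3u^2 + 21u - 143).
So |(-3u^3 + 4u - 5) − 996| = |u + 7|·|-3u^2 + 21u - 143|.
Require δ ≤ 1. Then |u + 7| < 1 gives |u| < 8, and by the triangle inequality |-3u^2 + 21u - 143| ≤ 3·8^2 + 21·8 + 143 = 503.
Hence |(-3u^3 + 4u - 5) − 996| ≤ 503|u + 7| < ε provided |u + 7| < ε/503.
Choosing δ = min(1, ε/503) ensures both conditions, hence |(-3u^3 + 4u - 5) − 996| < ε.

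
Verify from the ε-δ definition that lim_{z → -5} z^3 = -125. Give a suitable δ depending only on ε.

Let ε > 0. We seek δ > 0 with 0 < |z + 5| < δ ⇒ |z^3 + 125| < ε.
Factor: z^3 + 125 = (z + 5)(z^2 - 5z + 25), so |z^3 + 125| = |z + 5|·|z^2 - 5z + 25|.
Impose δ ≤ 1 so that |z| < 6; then |z^2 - 5z + 25| ≤ 91.
Hence |z^3 + 125| ≤ 91|z + 5|, which is < ε once |z + 5| < ε/91.
Take δ = min(1, ε/91). If 0 < |z + 5| < δ then both bounds hold and |z^3 + 125| ≤ 91|z + 5| < 91·(ε/91) = ε.

δ = min(1, ε/91)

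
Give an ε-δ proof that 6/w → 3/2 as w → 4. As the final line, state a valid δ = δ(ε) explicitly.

δ = min(2, (4/3)ε)

Let ε > 0 be given. We seek δ > 0 such that 0 < |w − 4| < δ implies |6/w − (3/2)| < ε.
|6/w − (3/2)| = 6·|4 − w|/(4·|w|) = 6|w − 4|/(4|w|).
Require δ ≤ 2 so that |w| > 4 − 2 = 2, hence 4|w| > 8.
Then |6/w − (3/2)| < 6|w − 4|/8, which is < ε when |w − 4| < (4/3)ε.
Take δ = min(2, (4/3)ε). Then 0 < |w − 4| < δ gives both |w − 4| < 2 and |w − 4| < (4/3)ε, so |6/w − (3/2)| < ε.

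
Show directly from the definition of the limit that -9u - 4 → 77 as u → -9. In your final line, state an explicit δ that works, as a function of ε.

Let ε > 0. We need δ > 0 so that 0 < |u + 9| < δ implies |(-9u - 4) − 77| < ε.
Since (-9u - 4) − 77 = -9(u + 9), we have |(-9u - 4) − 77| = 9|u + 9|.
Thus it suffices that |u + 9| < ε/9.
Choosing δ = ε/9 gives |(-9u - 4) − 77| = 9|u + 9| < ε whenever |u + 9| < δ.

δ = ε/9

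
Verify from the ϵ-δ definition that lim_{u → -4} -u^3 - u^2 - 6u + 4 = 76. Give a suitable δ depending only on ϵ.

Suppose ϵ > 0. We want δ > 0 such that 0 < |u + 4| < δ implies |(-u^3 - u^2 - 6u + 4) − 76| < ϵ.
(-u^3 - u^2 - 6u + 4) − 76 = -u^3 - u^2 - 6u - 72 = (u + 4)(-u^2 + 3u - 18).
So |(-u^3 - u^2 - 6u + 4) − 76| = |u + 4|·|-u^2 + 3u - 18|.
Assume first that |u + 4| < 2, so |u| < 6. Then |-u^2 + 3u - 18| ≤ 6^2 + 3·6 + 18 = 72.
Hence |(-u^3 - u^2 - 6u + 4) − 76| ≤ 72|u + 4| < ϵ provided |u + 4| < ϵ/72.
Take δ = min(2, ϵ/72). Then 0 < |u + 4| < δ gives both |u + 4| < 2 and |u + 4| < ϵ/72, so |(-u^3 - u^2 - 6u + 4) − 76| < ϵ.

δ = min(2, ϵ/72)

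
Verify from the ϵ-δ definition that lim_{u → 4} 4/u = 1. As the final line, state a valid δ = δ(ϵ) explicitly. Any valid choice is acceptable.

δ = min(2, 2ϵ)

Fix ϵ > 0. We seek δ > 0 such that 0 < |u − 4| < δ implies |4/u − 1| < ϵ.
|4/u − 1| = 4·|4 − u|/(4·|u|) = 4|u − 4|/(4|u|).
Restrict δ ≤ 2. Then |u − 4| < 2 gives |u| > 2, so 4|u| > 8.
Then |4/u − 1| < 4|u − 4|/8, which is < ϵ when |u − 4| < 2ϵ.
Take δ = min(2, 2ϵ). Then 0 < |u − 4| < δ gives both |u − 4| < 2 and |u − 4| < 2ϵ, so |4/u − 1| < ϵ.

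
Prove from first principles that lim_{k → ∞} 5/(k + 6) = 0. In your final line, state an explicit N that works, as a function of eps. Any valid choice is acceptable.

Let eps > 0 be given. For k ≥ 1, |5/(k + 6) − 0| = 5/(k + 6) ≤ 5/k.
We need 5/k < eps, i.e. k > 5/eps.
Take N = 5/eps. If k > N then |5/(k + 6)| ≤ 5/k < eps.

N = 5/eps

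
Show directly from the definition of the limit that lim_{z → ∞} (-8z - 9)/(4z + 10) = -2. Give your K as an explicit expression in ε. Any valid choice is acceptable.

Suppose ε > 0. We seek K > 0 such that z > K implies |(-8z - 9)/(4z + 10) + 2| < ε.
(-8z - 9)/(4z + 10) + 2 = (4(-8z - 9) − (-8)(4z + 10)) / (4(4z + 10)) = 44/(4(4z + 10)).
For z > 0 we have 4z + 10 > 4z, so |(-8z - 9)/(4z + 10) + 2| = 44/(4(4z + 10)) < 44/(4·4z) = (11/4)/z.
Thus |(-8z - 9)/(4z + 10) + 2| < ε whenever z > (11/4)/ε.
Take K = (11/4)/ε. If z > K then |(-8z - 9)/(4z + 10) + 2| < (11/4)/z < ε.

K = (11/4)/ε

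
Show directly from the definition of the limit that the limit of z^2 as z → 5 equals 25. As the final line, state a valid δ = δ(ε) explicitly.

Fix ε > 0. We seek δ > 0 with 0 < |z − 5| < δ ⇒ |z^2 − 25| < ε.
Factor: z^2 − 25 = (z − 5)(z + 5), so |z^2 − 25| = |z − 5|·|z + 5|.
Impose δ ≤ 1 so that |z| < 6; then |z + 5| ≤ 11.
Hence |z^2 − 25| ≤ 11|z − 5|, which is < ε once |z − 5| < ε/11.
Take δ = min(1, ε/11). If 0 < |z − 5| < δ then both bounds hold and |z^2 − 25| ≤ 11|z − 5| < 11·(ε/11) = ε.

δ = min(1, ε/11)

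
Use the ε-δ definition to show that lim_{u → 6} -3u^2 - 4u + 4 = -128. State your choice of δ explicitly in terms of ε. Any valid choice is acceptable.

Let ε > 0. We want δ > 0 such that 0 < |u − 6| < δ implies |(-3u^2 - 4u + 4) + 128| < ε.
(-3u^2 - 4u + 4) + 128 = -3u^2 - 4u + 132 = (u − 6)(-3u - 22).
So |(-3u^2 - 4u + 4) + 128| = |u − 6|·|-3u - 22|.
Assume first that |u − 6| < 2, so |u| < 8. Then |-3u - 22| ≤ 3·8 + 22 = 46.
Hence |(-3u^2 - 4u + 4) + 128| ≤ 46|u − 6| < ε provided |u − 6| < ε/46.
Take δ = min(2, ε/46). Then 0 < |u − 6| < δ gives both |u − 6| < 2 and |u − 6| < ε/46, so |(-3u^2 - 4u + 4) + 128| < ε.

δ = min(2, ε/46)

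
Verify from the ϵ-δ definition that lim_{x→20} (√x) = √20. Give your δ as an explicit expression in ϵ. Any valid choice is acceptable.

Let ϵ > 0. We want δ > 0 such that 0 < |x − 20| < δ implies |√x − √20| < ϵ.
Rationalise: √x − √20 = (x − 20)/(√x + √20), so |√x − √20| = |x − 20|/(√x + √20).
Restrict δ ≤ 20 so that |x − 20| < 20 forces x > 0, and then √x + √20 > √20.
Hence |√x − √20| < |x − 20|/√20, which is < ϵ once |x − 20| < √20·ϵ.
Take δ = min(20, √20·ϵ). If 0 < |x − 20| < δ then x > 0 and |√x − √20| < |x − 20|/√20 < ϵ.

δ = min(20, √20·ϵ)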